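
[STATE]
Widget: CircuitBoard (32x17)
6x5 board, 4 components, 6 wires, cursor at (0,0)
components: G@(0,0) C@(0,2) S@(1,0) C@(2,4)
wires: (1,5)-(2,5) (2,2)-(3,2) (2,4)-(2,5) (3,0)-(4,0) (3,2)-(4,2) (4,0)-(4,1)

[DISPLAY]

   0 1 2 3 4 5                  
0  [G]      C                   
                                
1   S                   ·       
                        │       
2           ·       C ─ ·       
            │                   
3   ·       ·                   
    │       │                   
4   · ─ ·   ·                   
Cursor: (0,0)                   
                                
                                
                                
                                
                                
                                


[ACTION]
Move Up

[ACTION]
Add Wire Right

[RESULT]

   0 1 2 3 4 5                  
0  [G]─ ·   C                   
                                
1   S                   ·       
                        │       
2           ·       C ─ ·       
            │                   
3   ·       ·                   
    │       │                   
4   · ─ ·   ·                   
Cursor: (0,0)                   
                                
                                
                                
                                
                                
                                


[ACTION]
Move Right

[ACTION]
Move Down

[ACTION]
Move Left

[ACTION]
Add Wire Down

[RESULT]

   0 1 2 3 4 5                  
0   G ─ ·   C                   
                                
1  [S]                  ·       
    │                   │       
2   ·       ·       C ─ ·       
            │                   
3   ·       ·                   
    │       │                   
4   · ─ ·   ·                   
Cursor: (1,0)                   
                                
                                
                                
                                
                                
                                


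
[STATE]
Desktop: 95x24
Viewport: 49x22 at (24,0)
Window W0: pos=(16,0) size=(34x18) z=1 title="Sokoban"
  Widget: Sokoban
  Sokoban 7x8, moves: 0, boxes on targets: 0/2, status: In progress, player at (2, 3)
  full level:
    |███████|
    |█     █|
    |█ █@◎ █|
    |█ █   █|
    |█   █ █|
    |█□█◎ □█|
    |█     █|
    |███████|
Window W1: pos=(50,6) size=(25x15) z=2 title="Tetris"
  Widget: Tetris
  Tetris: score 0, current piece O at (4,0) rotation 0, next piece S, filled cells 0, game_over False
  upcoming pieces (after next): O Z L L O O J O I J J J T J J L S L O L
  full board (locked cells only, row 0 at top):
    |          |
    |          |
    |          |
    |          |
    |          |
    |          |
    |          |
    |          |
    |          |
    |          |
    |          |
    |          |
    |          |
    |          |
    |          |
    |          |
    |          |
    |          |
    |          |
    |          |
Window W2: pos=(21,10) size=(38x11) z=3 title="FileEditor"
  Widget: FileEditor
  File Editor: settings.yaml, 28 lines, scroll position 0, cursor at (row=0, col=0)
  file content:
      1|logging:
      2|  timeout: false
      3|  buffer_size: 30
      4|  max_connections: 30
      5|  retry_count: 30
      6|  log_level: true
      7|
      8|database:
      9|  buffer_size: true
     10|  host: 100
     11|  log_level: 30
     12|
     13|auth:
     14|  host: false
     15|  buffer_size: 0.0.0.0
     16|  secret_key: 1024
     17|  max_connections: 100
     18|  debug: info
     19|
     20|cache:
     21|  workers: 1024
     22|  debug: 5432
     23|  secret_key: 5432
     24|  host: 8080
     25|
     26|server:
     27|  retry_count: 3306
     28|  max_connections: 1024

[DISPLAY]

━━━━━━━━━━━━━━━━━━━━━━━━━┓                       
n                        ┃                       
─────────────────────────┨                       
                         ┃                       
                         ┃                       
                         ┃                       
                         ┃┏━━━━━━━━━━━━━━━━━━━━━━
                         ┃┃ Tetris               
                         ┃┠──────────────────────
                         ┃┃          │Next:      
━━━━━━━━━━━━━━━━━━━━━━━━━━━━━━━━━━┓  │ ░░        
ileEditor                         ┃  │░░         
──────────────────────────────────┨  │           
gging:                           ▲┃  │           
timeout: false                   █┃  │           
buffer_size: 30                  ░┃  │Score:     
max_connections: 30              ░┃  │0          
retry_count: 30                  ░┃  │           
log_level: true                  ░┃  │           
                                 ▼┃  │           
━━━━━━━━━━━━━━━━━━━━━━━━━━━━━━━━━━┛━━━━━━━━━━━━━━
                                                 


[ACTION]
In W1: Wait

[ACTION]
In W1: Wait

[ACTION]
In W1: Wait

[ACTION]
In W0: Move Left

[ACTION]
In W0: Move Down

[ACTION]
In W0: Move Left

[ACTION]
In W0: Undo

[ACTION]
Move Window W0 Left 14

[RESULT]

━━━━━━━━━━━┓                                     
           ┃                                     
───────────┨                                     
           ┃                                     
           ┃                                     
           ┃                                     
           ┃              ┏━━━━━━━━━━━━━━━━━━━━━━
           ┃              ┃ Tetris               
           ┃              ┠──────────────────────
           ┃              ┃          │Next:      
━━━━━━━━━━━━━━━━━━━━━━━━━━━━━━━━━━┓  │ ░░        
ileEditor                         ┃  │░░         
──────────────────────────────────┨  │           
gging:                           ▲┃  │           
timeout: false                   █┃  │           
buffer_size: 30                  ░┃  │Score:     
max_connections: 30              ░┃  │0          
retry_count: 30                  ░┃  │           
log_level: true                  ░┃  │           
                                 ▼┃  │           
━━━━━━━━━━━━━━━━━━━━━━━━━━━━━━━━━━┛━━━━━━━━━━━━━━
                                                 


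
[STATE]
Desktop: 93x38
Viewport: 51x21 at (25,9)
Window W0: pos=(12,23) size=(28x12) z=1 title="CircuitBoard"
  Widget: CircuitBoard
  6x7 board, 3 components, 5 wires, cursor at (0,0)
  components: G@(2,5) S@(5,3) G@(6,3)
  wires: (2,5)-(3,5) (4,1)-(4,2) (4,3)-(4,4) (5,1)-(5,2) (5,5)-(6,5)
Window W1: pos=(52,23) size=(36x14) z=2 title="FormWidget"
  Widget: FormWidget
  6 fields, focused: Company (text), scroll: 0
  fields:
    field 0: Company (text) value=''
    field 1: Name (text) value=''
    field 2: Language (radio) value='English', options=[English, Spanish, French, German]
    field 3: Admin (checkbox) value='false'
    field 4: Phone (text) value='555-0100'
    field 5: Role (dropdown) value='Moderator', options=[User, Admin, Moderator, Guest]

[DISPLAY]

                                                   
                                                   
                                                   
                                                   
                                                   
                                                   
                                                   
                                                   
                                                   
                                                   
                                                   
                                                   
                                                   
                                                   
━━━━━━━━━━━━━━┓            ┏━━━━━━━━━━━━━━━━━━━━━━━
d             ┃            ┃ FormWidget            
──────────────┨            ┠───────────────────────
 5            ┃            ┃> Company:    [        
              ┃            ┃  Name:       [        
              ┃            ┃  Language:   (●) Engli
              ┃            ┃  Admin:      [ ]      


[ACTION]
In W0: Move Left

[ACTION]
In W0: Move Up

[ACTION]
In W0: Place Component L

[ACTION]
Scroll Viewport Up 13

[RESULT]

                                                   
                                                   
                                                   
                                                   
                                                   
                                                   
                                                   
                                                   
                                                   
                                                   
                                                   
                                                   
                                                   
                                                   
                                                   
                                                   
                                                   
                                                   
                                                   
                                                   
                                                   


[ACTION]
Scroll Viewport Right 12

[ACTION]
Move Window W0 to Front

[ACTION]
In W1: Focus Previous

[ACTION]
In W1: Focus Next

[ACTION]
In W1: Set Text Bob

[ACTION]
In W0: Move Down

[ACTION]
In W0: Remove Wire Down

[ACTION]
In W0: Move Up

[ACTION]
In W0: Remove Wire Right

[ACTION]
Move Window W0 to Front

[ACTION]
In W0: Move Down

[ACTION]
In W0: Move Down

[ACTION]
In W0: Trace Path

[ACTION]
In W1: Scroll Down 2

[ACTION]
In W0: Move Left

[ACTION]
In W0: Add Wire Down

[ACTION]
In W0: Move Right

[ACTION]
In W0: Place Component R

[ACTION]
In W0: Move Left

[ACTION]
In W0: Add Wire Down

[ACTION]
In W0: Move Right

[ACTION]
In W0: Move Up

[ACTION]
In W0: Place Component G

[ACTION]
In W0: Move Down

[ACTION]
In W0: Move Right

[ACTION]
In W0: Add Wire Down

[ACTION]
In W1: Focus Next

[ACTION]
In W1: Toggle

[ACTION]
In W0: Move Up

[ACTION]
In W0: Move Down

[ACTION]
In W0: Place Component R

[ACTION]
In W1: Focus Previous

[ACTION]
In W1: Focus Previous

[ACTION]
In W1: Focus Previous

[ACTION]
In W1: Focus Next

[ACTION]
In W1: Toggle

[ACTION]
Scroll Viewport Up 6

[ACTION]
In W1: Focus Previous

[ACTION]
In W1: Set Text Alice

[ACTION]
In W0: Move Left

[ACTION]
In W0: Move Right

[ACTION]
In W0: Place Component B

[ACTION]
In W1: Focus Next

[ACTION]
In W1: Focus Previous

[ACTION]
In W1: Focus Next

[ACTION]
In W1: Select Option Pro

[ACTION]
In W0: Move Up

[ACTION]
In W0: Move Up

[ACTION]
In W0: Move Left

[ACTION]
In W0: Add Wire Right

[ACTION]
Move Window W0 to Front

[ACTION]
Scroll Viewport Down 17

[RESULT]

                                                   
                                                   
                                                   
                                                   
                                                   
                                                   
━━┓            ┏━━━━━━━━━━━━━━━━━━━━━━━━━━━━━━━━━━┓
  ┃            ┃ FormWidget                       ┃
──┨            ┠──────────────────────────────────┨
  ┃            ┃  Language:   (●) English  ( ) Spa┃
  ┃            ┃  Admin:      [ ]                 ┃
  ┃            ┃  Phone:      [Alice             ]┃
  ┃            ┃> Role:       [Moderator        ▼]┃
  ┃            ┃                                  ┃
G ┃            ┃                                  ┃
│ ┃            ┃                                  ┃
· ┃            ┃                                  ┃
━━┛            ┃                                  ┃
               ┃                                  ┃
               ┗━━━━━━━━━━━━━━━━━━━━━━━━━━━━━━━━━━┛
                                                   


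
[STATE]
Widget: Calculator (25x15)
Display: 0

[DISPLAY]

                        0
┌───┬───┬───┬───┐        
│ 7 │ 8 │ 9 │ ÷ │        
├───┼───┼───┼───┤        
│ 4 │ 5 │ 6 │ × │        
├───┼───┼───┼───┤        
│ 1 │ 2 │ 3 │ - │        
├───┼───┼───┼───┤        
│ 0 │ . │ = │ + │        
├───┼───┼───┼───┤        
│ C │ MC│ MR│ M+│        
└───┴───┴───┴───┘        
                         
                         
                         


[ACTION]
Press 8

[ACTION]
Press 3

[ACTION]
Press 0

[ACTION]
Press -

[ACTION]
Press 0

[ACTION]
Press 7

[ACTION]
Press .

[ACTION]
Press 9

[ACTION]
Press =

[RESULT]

                    822.1
┌───┬───┬───┬───┐        
│ 7 │ 8 │ 9 │ ÷ │        
├───┼───┼───┼───┤        
│ 4 │ 5 │ 6 │ × │        
├───┼───┼───┼───┤        
│ 1 │ 2 │ 3 │ - │        
├───┼───┼───┼───┤        
│ 0 │ . │ = │ + │        
├───┼───┼───┼───┤        
│ C │ MC│ MR│ M+│        
└───┴───┴───┴───┘        
                         
                         
                         


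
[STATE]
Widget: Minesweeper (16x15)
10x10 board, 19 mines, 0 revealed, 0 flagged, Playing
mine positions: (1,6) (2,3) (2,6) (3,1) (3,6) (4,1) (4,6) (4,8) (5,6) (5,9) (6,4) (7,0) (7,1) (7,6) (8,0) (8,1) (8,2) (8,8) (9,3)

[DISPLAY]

■■■■■■■■■■      
■■■■■■■■■■      
■■■■■■■■■■      
■■■■■■■■■■      
■■■■■■■■■■      
■■■■■■■■■■      
■■■■■■■■■■      
■■■■■■■■■■      
■■■■■■■■■■      
■■■■■■■■■■      
                
                
                
                
                


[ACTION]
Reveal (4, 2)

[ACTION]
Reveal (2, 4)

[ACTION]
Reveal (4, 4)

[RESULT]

■■■■■■■■■■      
■■■■■■■■■■      
■■■■1■■■■■      
■■3113■■■■      
■■2  3■■■■      
■■1113■■■■      
■■■■■■■■■■      
■■■■■■■■■■      
■■■■■■■■■■      
■■■■■■■■■■      
                
                
                
                
                


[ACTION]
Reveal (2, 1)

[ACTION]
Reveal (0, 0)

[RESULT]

     1■■■■      
  1112■■■■      
112■1■■■■■      
■■3113■■■■      
■■2  3■■■■      
■■1113■■■■      
■■■■■■■■■■      
■■■■■■■■■■      
■■■■■■■■■■      
■■■■■■■■■■      
                
                
                
                
                


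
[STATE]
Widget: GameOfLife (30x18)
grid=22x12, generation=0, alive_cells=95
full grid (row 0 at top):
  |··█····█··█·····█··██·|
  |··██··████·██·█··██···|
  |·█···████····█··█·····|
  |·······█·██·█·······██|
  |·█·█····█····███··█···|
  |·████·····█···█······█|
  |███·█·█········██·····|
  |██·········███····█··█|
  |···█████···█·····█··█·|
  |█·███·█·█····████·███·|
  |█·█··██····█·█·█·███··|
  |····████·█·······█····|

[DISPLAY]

Gen: 0                        
··█····█··█·····█··██·        
··██··████·██·█··██···        
·█···████····█··█·····        
·······█·██·█·······██        
·█·█····█····███··█···        
·████·····█···█······█        
███·█·█········██·····        
██·········███····█··█        
···█████···█·····█··█·        
█·███·█·█····████·███·        
█·█··██····█·█·█·███··        
····████·█·······█····        
                              
                              
                              
                              
                              


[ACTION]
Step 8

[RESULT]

Gen: 8                        
·····██·███···········        
···███········███·····        
··█···██████··███·····        
··█···█·██···███·█····        
···███·█··█···█·███···        
····████···█···█······        
···██···█······██·██··        
···███··███·····█··██·        
····███·███······█···█        
·········█·······███·█        
············██·····██·        
············██········        
                              
                              
                              
                              
                              


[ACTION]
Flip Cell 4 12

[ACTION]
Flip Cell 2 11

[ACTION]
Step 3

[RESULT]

Gen: 11                       
···███·········██·····        
···············██·····        
··█·············██····        
··█·██··██·········█··        
···██··█·█·███···███··        
·······█··█·██··██·█··        
········█·██··········        
·····██····█····█·█·█·        
·····█····█······█···█        
·····█·····██···██···█        
·······█·███·█···████·        
···········█·█·····█··        
                              
                              
                              
                              
                              


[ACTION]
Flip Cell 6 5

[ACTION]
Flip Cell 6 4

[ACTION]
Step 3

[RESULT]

Gen: 14                       
···██·················        
··█··█···········█····        
··█·█····█·█····███···        
·███·······██·██··███·        
··██·········██····██·        
···█·····█·██·███··██·        
·······█···█····█·····        
······█····█····██···█        
·····█████···█··████·█        
·····██···█··█··█··█·█        
···········███··████·█        
·················████·        
                              
                              
                              
                              
                              


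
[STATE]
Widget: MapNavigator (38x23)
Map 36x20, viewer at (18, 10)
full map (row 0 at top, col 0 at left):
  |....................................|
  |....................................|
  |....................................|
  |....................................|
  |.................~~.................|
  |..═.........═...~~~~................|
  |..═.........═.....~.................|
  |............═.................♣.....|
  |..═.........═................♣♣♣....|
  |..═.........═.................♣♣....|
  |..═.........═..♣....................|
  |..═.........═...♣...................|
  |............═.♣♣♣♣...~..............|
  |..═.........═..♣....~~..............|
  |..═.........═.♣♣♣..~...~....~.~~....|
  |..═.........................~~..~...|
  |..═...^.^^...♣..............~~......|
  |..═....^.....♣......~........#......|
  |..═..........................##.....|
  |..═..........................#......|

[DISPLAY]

                                      
 .................................... 
 .................................... 
 .................................... 
 .................................... 
 .................~~................. 
 ..═.........═...~~~~................ 
 ..═.........═.....~................. 
 ............═.................♣..... 
 ..═.........═................♣♣♣.... 
 ..═.........═.................♣♣.... 
 ..═.........═..♣..@................. 
 ..═.........═...♣................... 
 ............═.♣♣♣♣...~.............. 
 ..═.........═..♣....~~.............. 
 ..═.........═.♣♣♣..~...~....~.~~.... 
 ..═.........................~~..~... 
 ..═...^.^^...♣..............~~...... 
 ..═....^.....♣......~........#...... 
 ..═..........................##..... 
 ..═..........................#...... 
                                      
                                      


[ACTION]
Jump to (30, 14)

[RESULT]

.........................             
......~~.................             
.═...~~~~................             
.═.....~.................             
.═.................♣.....             
.═................♣♣♣....             
.═.................♣♣....             
.═..♣....................             
.═...♣...................             
.═.♣♣♣♣...~..............             
.═..♣....~~..............             
.═.♣♣♣..~...~....~.@~....             
.................~~..~...             
..♣..............~~......             
..♣......~........#......             
..................##.....             
..................#......             
                                      
                                      
                                      
                                      
                                      
                                      


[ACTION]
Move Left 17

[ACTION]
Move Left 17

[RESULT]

                   ...................
                   .................~~
                   ..═.........═...~~~
                   ..═.........═.....~
                   ............═......
                   ..═.........═......
                   ..═.........═......
                   ..═.........═..♣...
                   ..═.........═...♣..
                   ............═.♣♣♣♣.
                   ..═.........═..♣...
                   @.═.........═.♣♣♣..
                   ..═................
                   ..═...^.^^...♣.....
                   ..═....^.....♣.....
                   ..═................
                   ..═................
                                      
                                      
                                      
                                      
                                      
                                      


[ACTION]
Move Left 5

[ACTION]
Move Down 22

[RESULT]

                   ..═.........═......
                   ..═.........═......
                   ..═.........═..♣...
                   ..═.........═...♣..
                   ............═.♣♣♣♣.
                   ..═.........═..♣...
                   ..═.........═.♣♣♣..
                   ..═................
                   ..═...^.^^...♣.....
                   ..═....^.....♣.....
                   ..═................
                   @.═................
                                      
                                      
                                      
                                      
                                      
                                      
                                      
                                      
                                      
                                      
                                      


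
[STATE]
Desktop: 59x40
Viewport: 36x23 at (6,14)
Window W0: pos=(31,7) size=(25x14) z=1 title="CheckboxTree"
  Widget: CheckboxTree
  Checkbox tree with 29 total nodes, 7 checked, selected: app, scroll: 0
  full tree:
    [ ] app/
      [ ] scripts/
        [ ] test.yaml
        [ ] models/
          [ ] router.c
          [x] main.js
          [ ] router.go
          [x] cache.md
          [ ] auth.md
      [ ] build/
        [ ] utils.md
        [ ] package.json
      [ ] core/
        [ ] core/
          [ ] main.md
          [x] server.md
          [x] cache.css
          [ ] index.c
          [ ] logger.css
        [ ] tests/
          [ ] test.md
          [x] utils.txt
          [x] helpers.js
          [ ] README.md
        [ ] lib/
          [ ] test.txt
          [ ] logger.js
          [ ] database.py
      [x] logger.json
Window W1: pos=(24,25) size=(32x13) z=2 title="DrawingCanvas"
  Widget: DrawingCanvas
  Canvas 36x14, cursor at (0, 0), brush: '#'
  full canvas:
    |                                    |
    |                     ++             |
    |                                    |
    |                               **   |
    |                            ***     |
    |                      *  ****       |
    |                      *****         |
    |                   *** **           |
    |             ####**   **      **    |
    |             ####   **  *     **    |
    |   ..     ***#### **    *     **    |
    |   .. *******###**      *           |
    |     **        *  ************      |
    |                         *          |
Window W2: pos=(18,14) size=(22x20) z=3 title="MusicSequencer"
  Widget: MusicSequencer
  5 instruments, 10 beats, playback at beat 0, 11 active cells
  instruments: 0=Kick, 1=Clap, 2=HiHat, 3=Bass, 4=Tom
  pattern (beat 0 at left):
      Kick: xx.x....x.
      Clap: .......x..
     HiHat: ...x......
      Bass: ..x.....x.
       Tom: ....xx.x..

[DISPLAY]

            ┏━━━━━━━━━━━━━━━━━━━━┓ ]
            ┃ MusicSequencer     ┃x]
            ┠────────────────────┨ ]
            ┃      ▼123456789    ┃x]
            ┃  Kick██·█····█·    ┃ ]
            ┃  Clap·······█··    ┃ui
            ┃ HiHat···█······    ┃━━
            ┃  Bass··█·····█·    ┃  
            ┃   Tom····██·█··    ┃  
            ┃                    ┃  
            ┃                    ┃  
            ┃                    ┃━━
            ┃                    ┃  
            ┃                    ┃──
            ┃                    ┃  
            ┃                    ┃  
            ┃                    ┃  
            ┃                    ┃  
            ┃                    ┃  
            ┗━━━━━━━━━━━━━━━━━━━━┛  
                  ┃                 
                  ┃                 
                  ┃             ####


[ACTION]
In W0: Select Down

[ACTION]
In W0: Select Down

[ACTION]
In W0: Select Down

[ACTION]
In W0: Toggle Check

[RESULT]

            ┏━━━━━━━━━━━━━━━━━━━━┓x]
            ┃ MusicSequencer     ┃x]
            ┠────────────────────┨x]
            ┃      ▼123456789    ┃x]
            ┃  Kick██·█····█·    ┃x]
            ┃  Clap·······█··    ┃ui
            ┃ HiHat···█······    ┃━━
            ┃  Bass··█·····█·    ┃  
            ┃   Tom····██·█··    ┃  
            ┃                    ┃  
            ┃                    ┃  
            ┃                    ┃━━
            ┃                    ┃  
            ┃                    ┃──
            ┃                    ┃  
            ┃                    ┃  
            ┃                    ┃  
            ┃                    ┃  
            ┃                    ┃  
            ┗━━━━━━━━━━━━━━━━━━━━┛  
                  ┃                 
                  ┃                 
                  ┃             ####


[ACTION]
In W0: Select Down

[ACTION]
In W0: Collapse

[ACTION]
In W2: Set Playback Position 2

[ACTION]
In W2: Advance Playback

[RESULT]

            ┏━━━━━━━━━━━━━━━━━━━━┓x]
            ┃ MusicSequencer     ┃x]
            ┠────────────────────┨x]
            ┃      012▼456789    ┃x]
            ┃  Kick██·█····█·    ┃x]
            ┃  Clap·······█··    ┃ui
            ┃ HiHat···█······    ┃━━
            ┃  Bass··█·····█·    ┃  
            ┃   Tom····██·█··    ┃  
            ┃                    ┃  
            ┃                    ┃  
            ┃                    ┃━━
            ┃                    ┃  
            ┃                    ┃──
            ┃                    ┃  
            ┃                    ┃  
            ┃                    ┃  
            ┃                    ┃  
            ┃                    ┃  
            ┗━━━━━━━━━━━━━━━━━━━━┛  
                  ┃                 
                  ┃                 
                  ┃             ####


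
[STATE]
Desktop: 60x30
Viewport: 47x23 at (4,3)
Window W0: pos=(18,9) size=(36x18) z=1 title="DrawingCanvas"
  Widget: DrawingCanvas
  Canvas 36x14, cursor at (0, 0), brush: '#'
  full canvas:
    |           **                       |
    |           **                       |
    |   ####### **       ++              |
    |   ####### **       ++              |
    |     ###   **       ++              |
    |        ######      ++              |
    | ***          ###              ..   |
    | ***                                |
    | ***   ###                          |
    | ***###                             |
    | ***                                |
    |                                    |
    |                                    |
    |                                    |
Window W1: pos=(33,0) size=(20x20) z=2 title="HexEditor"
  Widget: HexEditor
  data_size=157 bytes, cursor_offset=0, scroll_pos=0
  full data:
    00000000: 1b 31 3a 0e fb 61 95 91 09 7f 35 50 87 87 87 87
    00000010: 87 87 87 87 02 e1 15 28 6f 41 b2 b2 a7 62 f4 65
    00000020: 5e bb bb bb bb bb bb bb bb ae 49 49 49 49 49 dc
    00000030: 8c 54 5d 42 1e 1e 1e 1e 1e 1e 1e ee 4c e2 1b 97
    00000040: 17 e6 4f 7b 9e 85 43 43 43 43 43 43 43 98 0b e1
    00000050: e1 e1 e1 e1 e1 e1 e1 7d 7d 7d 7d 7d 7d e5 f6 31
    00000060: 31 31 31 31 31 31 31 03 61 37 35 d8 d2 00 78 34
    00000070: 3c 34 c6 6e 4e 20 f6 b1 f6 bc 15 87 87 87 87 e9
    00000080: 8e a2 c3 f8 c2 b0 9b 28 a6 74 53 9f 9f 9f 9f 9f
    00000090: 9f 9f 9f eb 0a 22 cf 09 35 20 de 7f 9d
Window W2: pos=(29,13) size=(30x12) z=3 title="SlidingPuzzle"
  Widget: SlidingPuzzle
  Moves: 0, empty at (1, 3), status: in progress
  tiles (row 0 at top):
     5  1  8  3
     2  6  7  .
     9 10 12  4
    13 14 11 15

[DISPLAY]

                             ┃00000000  1B 31 3
                             ┃00000010  87 87 8
                             ┃00000020  5e bb b
                             ┃00000030  8c 54 5
                             ┃00000040  17 e6 4
                             ┃00000050  e1 e1 e
              ┏━━━━━━━━━━━━━━┃00000060  31 31 3
              ┃ DrawingCanvas┃00000070  3c 34 c
              ┠──────────────┃00000080  8e a2 c
              ┃+          ** ┃00000090  9f 9f 9
              ┃          ┏━━━━━━━━━━━━━━━━━━━━━
              ┃   #######┃ SlidingPuzzle       
              ┃   #######┠─────────────────────
              ┃     ###  ┃┌────┬────┬────┬────┐
              ┃        ##┃│  5 │  1 │  8 │  3 │
              ┃ ***      ┃├────┼────┼────┼────┤
              ┃ ***      ┃│  2 │  6 │  7 │    │
              ┃ ***   ###┃├────┼────┼────┼────┤
              ┃ ***###   ┃│  9 │ 10 │ 12 │  4 │
              ┃ ***      ┃├────┼────┼────┼────┤
              ┃          ┃│ 13 │ 14 │ 11 │ 15 │
              ┃          ┗━━━━━━━━━━━━━━━━━━━━━
              ┃                                


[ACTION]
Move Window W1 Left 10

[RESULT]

                   ┃00000000  1B 31 3a┃        
                   ┃00000010  87 87 87┃        
                   ┃00000020  5e bb bb┃        
                   ┃00000030  8c 54 5d┃        
                   ┃00000040  17 e6 4f┃        
                   ┃00000050  e1 e1 e1┃        
              ┏━━━━┃00000060  31 31 31┃━━━━━━━━
              ┃ Dra┃00000070  3c 34 c6┃        
              ┠────┃00000080  8e a2 c3┃────────
              ┃+   ┃00000090  9f 9f 9f┃        
              ┃    ┃     ┏━━━━━━━━━━━━━━━━━━━━━
              ┃   #┃     ┃ SlidingPuzzle       
              ┃   #┃     ┠─────────────────────
              ┃    ┃     ┃┌────┬────┬────┬────┐
              ┃    ┃     ┃│  5 │  1 │  8 │  3 │
              ┃ ***┃     ┃├────┼────┼────┼────┤
              ┃ ***┗━━━━━┃│  2 │  6 │  7 │    │
              ┃ ***   ###┃├────┼────┼────┼────┤
              ┃ ***###   ┃│  9 │ 10 │ 12 │  4 │
              ┃ ***      ┃├────┼────┼────┼────┤
              ┃          ┃│ 13 │ 14 │ 11 │ 15 │
              ┃          ┗━━━━━━━━━━━━━━━━━━━━━
              ┃                                


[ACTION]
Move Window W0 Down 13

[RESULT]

                   ┃00000000  1B 31 3a┃        
                   ┃00000010  87 87 87┃        
                   ┃00000020  5e bb bb┃        
                   ┃00000030  8c 54 5d┃        
                   ┃00000040  17 e6 4f┃        
                   ┃00000050  e1 e1 e1┃        
                   ┃00000060  31 31 31┃        
                   ┃00000070  3c 34 c6┃        
                   ┃00000080  8e a2 c3┃        
              ┏━━━━┃00000090  9f 9f 9f┃━━━━━━━━
              ┃ Dra┃     ┏━━━━━━━━━━━━━━━━━━━━━
              ┠────┃     ┃ SlidingPuzzle       
              ┃+   ┃     ┠─────────────────────
              ┃    ┃     ┃┌────┬────┬────┬────┐
              ┃   #┃     ┃│  5 │  1 │  8 │  3 │
              ┃   #┃     ┃├────┼────┼────┼────┤
              ┃    ┗━━━━━┃│  2 │  6 │  7 │    │
              ┃        ##┃├────┼────┼────┼────┤
              ┃ ***      ┃│  9 │ 10 │ 12 │  4 │
              ┃ ***      ┃├────┼────┼────┼────┤
              ┃ ***   ###┃│ 13 │ 14 │ 11 │ 15 │
              ┃ ***###   ┗━━━━━━━━━━━━━━━━━━━━━
              ┃ ***                            


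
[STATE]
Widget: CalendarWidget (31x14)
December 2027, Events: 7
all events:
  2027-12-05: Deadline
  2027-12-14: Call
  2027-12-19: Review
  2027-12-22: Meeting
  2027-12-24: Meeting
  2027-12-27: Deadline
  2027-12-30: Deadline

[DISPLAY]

         December 2027         
Mo Tu We Th Fr Sa Su           
       1  2  3  4  5*          
 6  7  8  9 10 11 12           
13 14* 15 16 17 18 19*         
20 21 22* 23 24* 25 26         
27* 28 29 30* 31               
                               
                               
                               
                               
                               
                               
                               


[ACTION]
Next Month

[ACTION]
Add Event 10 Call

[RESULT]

          January 2028         
Mo Tu We Th Fr Sa Su           
                1  2           
 3  4  5  6  7  8  9           
10* 11 12 13 14 15 16          
17 18 19 20 21 22 23           
24 25 26 27 28 29 30           
31                             
                               
                               
                               
                               
                               
                               


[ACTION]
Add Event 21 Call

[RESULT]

          January 2028         
Mo Tu We Th Fr Sa Su           
                1  2           
 3  4  5  6  7  8  9           
10* 11 12 13 14 15 16          
17 18 19 20 21* 22 23          
24 25 26 27 28 29 30           
31                             
                               
                               
                               
                               
                               
                               


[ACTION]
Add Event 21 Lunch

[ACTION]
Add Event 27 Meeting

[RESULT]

          January 2028         
Mo Tu We Th Fr Sa Su           
                1  2           
 3  4  5  6  7  8  9           
10* 11 12 13 14 15 16          
17 18 19 20 21* 22 23          
24 25 26 27* 28 29 30          
31                             
                               
                               
                               
                               
                               
                               
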